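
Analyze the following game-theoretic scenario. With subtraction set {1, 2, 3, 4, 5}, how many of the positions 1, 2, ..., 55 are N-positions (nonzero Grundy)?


Subtraction set S = {1, 2, 3, 4, 5}, so G(n) = n mod 6.
G(n) = 0 when n is a multiple of 6.
Multiples of 6 in [1, 55]: 9
N-positions (nonzero Grundy) = 55 - 9 = 46

46


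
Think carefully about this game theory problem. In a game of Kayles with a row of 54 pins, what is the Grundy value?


Kayles: a move removes 1 or 2 adjacent pins from a contiguous row.
Removing pins from a row of k leaves two independent rows (a, b) with a + b = k - 1 (one pin) or a + b = k - 2 (two pins); an end removal gives a = 0.
By Sprague-Grundy, G(k) = mex{ G(a) XOR G(b) } over all these splits. G(0) = 0.
G(1): splits (0,0):0^0=0 -> mex({0}) = 1
G(2): splits (0,1):0^1=1 (0,0):0^0=0 -> mex({0, 1}) = 2
G(3): splits (0,2):0^2=2 (1,1):1^1=0 (0,1):0^1=1 -> mex({0, 1, 2}) = 3
G(4): splits (0,3):0^3=3 (1,2):1^2=3 (0,2):0^2=2 (1,1):1^1=0 -> mex({0, 2, 3}) = 1
G(5): splits (0,4):0^1=1 (1,3):1^3=2 (2,2):2^2=0 (0,3):0^3=3 (1,2):1^2=3 -> mex({0, 1, 2, 3}) = 4
G(6) = mex({0, 1, 2, 4}) = 3
G(7) = mex({0, 1, 3, 4, 5}) = 2
G(8) = mex({0, 2, 3, 5, 6}) = 1
G(9) = mex({0, 1, 2, 3, 6, 7}) = 4
G(10) = mex({0, 1, 3, 4, 5, 7}) = 2
G(11) = mex({0, 1, 2, 3, 4, 5}) = 6
G(12) = mex({0, 1, 2, 3, 5, 6, 7}) = 4
G(13) = mex({0, 2, 3, 4, 6, 7}) = 1
G(14) = mex({0, 1, 4, 5, 6, 7}) = 2
G(15) = mex({0, 1, 2, 3, 4, 5, 6}) = 7
G(16) = mex({0, 2, 3, 5, 6, 7}) = 1
G(17) = mex({0, 1, 2, 3, 5, 6, 7}) = 4
G(18) = mex({0, 1, 2, 4, 5, 6}) = 3
G(19) = mex({0, 1, 3, 4, 5, 7}) = 2
G(20) = mex({0, 2, 3, 4, 5, 6, 7}) = 1
G(21) = mex({0, 1, 2, 3, 5, 6, 7}) = 4
G(22) = mex({0, 1, 2, 3, 4, 5, 7}) = 6
G(23) = mex({0, 1, 2, 3, 4, 5, 6}) = 7
G(24) = mex({0, 1, 2, 3, 5, 6, 7}) = 4
G(25) = mex({0, 2, 3, 4, 6, 7}) = 1
G(26) = mex({0, 1, 3, 4, 5, 6, 7}) = 2
G(27) = mex({0, 1, 2, 3, 4, 5, 6, 7}) = 8
G(28) = mex({0, 1, 2, 3, 4, 6, 7, 8}) = 5
G(29) = mex({0, 1, 2, 3, 5, 6, 7, 8, 9}) = 4
G(30) = mex({0, 1, 2, 3, 4, 5, 6, 9, 10}) = 7
G(31) = mex({0, 1, 3, 4, 5, 7, 10, 11}) = 2
G(32) = mex({0, 2, 3, 4, 5, 6, 7, 9, 11}) = 1
G(33) = mex({0, 1, 2, 3, 4, 5, 6, 7, 9, 12}) = 8
G(34) = mex({0, 1, 2, 3, 4, 5, 7, 8, 11, 12}) = 6
G(35) = mex({0, 1, 2, 3, 4, 5, 6, 8, 9, 10, 11}) = 7
G(36) = mex({0, 1, 2, 3, 5, 6, 7, 9, 10}) = 4
G(37) = mex({0, 2, 3, 4, 6, 7, 9, 10, 11, 12}) = 1
G(38) = mex({0, 1, 3, 4, 5, 6, 7, 9, 10, 11, 12}) = 2
G(39) = mex({0, 1, 2, 4, 5, 6, 7, 9, 10, 12, 14}) = 3
G(40) = mex({0, 2, 3, 4, 6, 7, 11, 12, 14}) = 1
G(41) = mex({0, 1, 2, 3, 5, 6, 7, 9, 10, 11, 12}) = 4
G(42) = mex({0, 1, 2, 3, 4, 5, 6, 9, 10}) = 7
G(43) = mex({0, 1, 3, 4, 5, 7, 9, 10, 12, 15}) = 2
G(44) = mex({0, 2, 3, 4, 5, 6, 7, 9, 10, 12, 15}) = 1
G(45) = mex({0, 1, 2, 3, 4, 5, 6, 7, 9, 10, 12, 14}) = 8
G(46) = mex({0, 1, 3, 4, 5, 7, 8, 11, 12, 14}) = 2
G(47) = mex({0, 1, 2, 3, 4, 5, 6, 8, 9, 10, 11, 12}) = 7
G(48) = mex({0, 1, 2, 3, 5, 6, 7, 9, 10}) = 4
G(49) = mex({0, 2, 3, 4, 6, 7, 9, 10, 11, 12, 15}) = 1
G(50) = mex({0, 1, 4, 5, 6, 7, 9, 11, 12, 14, 15}) = 2
G(51) = mex({0, 1, 2, 3, 4, 5, 6, 7, 9, 12, 14, 15}) = 8
G(52) = mex({0, 2, 3, 4, 5, 6, 7, 8, 11, 12, 15}) = 1
G(53) = mex({0, 1, 2, 3, 5, 6, 7, 8, 9, 10, 11, 12}) = 4
G(54) = mex({0, 1, 2, 3, 4, 5, 6, 9, 10}) = 7
Therefore G(54) = 7.

7


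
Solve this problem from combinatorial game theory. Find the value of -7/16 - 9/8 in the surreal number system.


x = -7/16, y = 9/8
Converting to common denominator: 16
x = -7/16, y = 18/16
x - y = -7/16 - 9/8 = -25/16

-25/16


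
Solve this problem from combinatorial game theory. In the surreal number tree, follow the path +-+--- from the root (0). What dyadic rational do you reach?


Sign expansion: +-+---
Rule: track bounds (lo, hi), initially (-inf, +inf). On '+', the current value becomes lo and we move to the simplest number in (value, hi): value + 1 if hi = +inf, otherwise the midpoint (value + hi)/2. On '-', the current value becomes hi and we move to value - 1 if lo = -inf, otherwise the midpoint (lo + value)/2.
Start at 0.
Step 1: sign = +, move right. Bounds: (0, +inf). Value = 1
Step 2: sign = -, move left. Bounds: (0, 1). Value = 1/2
Step 3: sign = +, move right. Bounds: (1/2, 1). Value = 3/4
Step 4: sign = -, move left. Bounds: (1/2, 3/4). Value = 5/8
Step 5: sign = -, move left. Bounds: (1/2, 5/8). Value = 9/16
Step 6: sign = -, move left. Bounds: (1/2, 9/16). Value = 17/32
The surreal number with sign expansion +-+--- is 17/32.

17/32


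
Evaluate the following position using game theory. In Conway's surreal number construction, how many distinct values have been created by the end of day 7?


Day 0: {|} = 0 is born. Count = 1.
Day n: the number of surreal numbers born by day n is 2^(n+1) - 1.
By day 0: 2^1 - 1 = 1
By day 1: 2^2 - 1 = 3
By day 2: 2^3 - 1 = 7
By day 3: 2^4 - 1 = 15
By day 4: 2^5 - 1 = 31
By day 5: 2^6 - 1 = 63
By day 6: 2^7 - 1 = 127
By day 7: 2^8 - 1 = 255
By day 7: 255 surreal numbers.

255


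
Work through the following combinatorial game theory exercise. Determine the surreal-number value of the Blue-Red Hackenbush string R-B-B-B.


Edges (from ground): R-B-B-B
By Berlekamp's sign-expansion rule, a Blue-Red Hackenbush stalk has the value of the surreal number whose sign sequence is the edge sequence with B -> + and R -> -.
Sign sequence: -+++
Trace the sign expansion in the surreal number tree, starting from 0:
Edge 1: R (sign -) -> bounds (-inf, 0), value = -1
Edge 2: B (sign +) -> bounds (-1, 0), value = -1/2
Edge 3: B (sign +) -> bounds (-1/2, 0), value = -1/4
Edge 4: B (sign +) -> bounds (-1/4, 0), value = -1/8
Game value = -1/8

-1/8


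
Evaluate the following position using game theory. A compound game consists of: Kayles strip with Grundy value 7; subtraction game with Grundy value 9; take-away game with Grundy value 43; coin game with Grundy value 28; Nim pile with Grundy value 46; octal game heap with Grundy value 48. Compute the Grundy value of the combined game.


By the Sprague-Grundy theorem, the Grundy value of a sum of games is the XOR of individual Grundy values.
Kayles strip: Grundy value = 7. Running XOR: 0 XOR 7 = 7
subtraction game: Grundy value = 9. Running XOR: 7 XOR 9 = 14
take-away game: Grundy value = 43. Running XOR: 14 XOR 43 = 37
coin game: Grundy value = 28. Running XOR: 37 XOR 28 = 57
Nim pile: Grundy value = 46. Running XOR: 57 XOR 46 = 23
octal game heap: Grundy value = 48. Running XOR: 23 XOR 48 = 39
The combined Grundy value is 39.

39


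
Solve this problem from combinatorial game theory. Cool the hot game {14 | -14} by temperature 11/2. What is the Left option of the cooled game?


Original game: {14 | -14} (a switch {a | b} with a > b).
Cooling by t (for t below the temperature (a - b)/2 = 14) taxes each move by t: {a | b} cooled by t is {a - t | b + t}.
Cooling amount: t = 11/2
Cooled Left option: 14 - 11/2 = 17/2
Cooled Right option: -14 + 11/2 = -17/2
Cooled game: {17/2 | -17/2}
Left option = 17/2

17/2


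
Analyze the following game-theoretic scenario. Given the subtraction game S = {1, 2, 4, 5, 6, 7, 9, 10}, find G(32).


The subtraction set is S = {1, 2, 4, 5, 6, 7, 9, 10}.
G(k) = mex{ G(k - s) : s in S, s <= k }. We compute iteratively: G(0) = 0.
G(1) = mex({0}) = 1
G(2) = mex({0, 1}) = 2
G(3) = mex({1, 2}) = 0
G(4) = mex({0, 2}) = 1
G(5) = mex({0, 1}) = 2
G(6) = mex({0, 1, 2}) = 3
G(7) = mex({0, 1, 2, 3}) = 4
G(8) = mex({0, 1, 2, 3, 4}) = 5
G(9) = mex({0, 1, 2, 4, 5}) = 3
G(10) = mex({0, 1, 2, 3, 5}) = 4
G(11) = mex({1, 2, 3, 4}) = 0
G(12) = mex({0, 2, 3, 4, 5}) = 1
G(13) = mex({0, 1, 3, 4, 5}) = 2
G(14) = mex({1, 2, 3, 4, 5}) = 0
G(15) = mex({0, 2, 3, 4, 5}) = 1
G(16) = mex({0, 1, 3, 4}) = 2
G(17) = mex({0, 1, 2, 4, 5}) = 3
G(18) = mex({0, 1, 2, 3, 5}) = 4
G(19) = mex({0, 1, 2, 3, 4}) = 5
G(20) = mex({0, 1, 2, 4, 5}) = 3
Observe that G(11)..G(20) = 0, 1, 2, 0, 1, 2, 3, 4, 5, 3 repeats G(0)..G(9) = 0, 1, 2, 0, 1, 2, 3, 4, 5, 3.
For k >= max(S) = 10, G(k) is determined by the previous 10 values G(k-10)..G(k-1); a window of 10 consecutive values has recurred shifted by 11, so by induction G(k + 11) = G(k) for all k >= 0: the sequence is periodic from the start with period 11.
One period: G(0..10) = 0, 1, 2, 0, 1, 2, 3, 4, 5, 3, 4.
32 mod 11 = 10, so G(32) = G(10) = 4.

4


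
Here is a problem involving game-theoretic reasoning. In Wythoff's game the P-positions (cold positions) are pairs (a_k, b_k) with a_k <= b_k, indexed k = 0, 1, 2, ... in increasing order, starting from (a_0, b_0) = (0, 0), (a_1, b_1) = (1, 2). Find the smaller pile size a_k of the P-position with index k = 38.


By Wythoff's theorem, a_k = floor(k * phi) and b_k = floor(k * phi^2) = a_k + k, where phi = (1 + sqrt(5))/2 is the golden ratio.
phi = (1 + sqrt(5))/2 = 1.618034
k = 38
k * phi = 38 * 1.618034 = 61.485292
a_38 = floor(k * phi) = 61

61


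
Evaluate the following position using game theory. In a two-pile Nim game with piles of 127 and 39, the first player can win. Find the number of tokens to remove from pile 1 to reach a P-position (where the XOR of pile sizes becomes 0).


Piles: 127 and 39
Current XOR: 127 XOR 39 = 88 (non-zero, so this is an N-position).
To make the XOR zero, we need to find a move that balances the piles.
For pile 1 (size 127): target = 127 XOR 88 = 39
We reduce pile 1 from 127 to 39.
Tokens removed: 127 - 39 = 88
Verification: 39 XOR 39 = 0

88


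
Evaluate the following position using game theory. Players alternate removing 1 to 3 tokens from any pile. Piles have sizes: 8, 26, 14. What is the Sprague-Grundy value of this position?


Subtraction set: {1, 2, 3}
For this subtraction set, G(n) = n mod 4 (period = max + 1 = 4).
Pile 1 (size 8): G(8) = 8 mod 4 = 0
Pile 2 (size 26): G(26) = 26 mod 4 = 2
Pile 3 (size 14): G(14) = 14 mod 4 = 2
Total Grundy value = XOR of all: 0 XOR 2 XOR 2 = 0

0


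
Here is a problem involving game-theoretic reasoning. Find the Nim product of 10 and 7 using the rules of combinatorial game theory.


Nim multiplication is bilinear over XOR: (u XOR v) * w = (u*w) XOR (v*w).
So we split each operand into its bit components and XOR the pairwise Nim products.
10 = 2 + 8 (as XOR of powers of 2).
7 = 1 + 2 + 4 (as XOR of powers of 2).
Using the standard Nim-product table on single bits:
  2*2 = 3,   2*4 = 8,   2*8 = 12,
  4*4 = 6,   4*8 = 11,  8*8 = 13,
and  1*x = x (identity), k*l = l*k (commutative).
Pairwise Nim products:
  2 * 1 = 2
  2 * 2 = 3
  2 * 4 = 8
  8 * 1 = 8
  8 * 2 = 12
  8 * 4 = 11
XOR them: 2 XOR 3 XOR 8 XOR 8 XOR 12 XOR 11 = 6.
Result: 10 * 7 = 6 (in Nim).

6


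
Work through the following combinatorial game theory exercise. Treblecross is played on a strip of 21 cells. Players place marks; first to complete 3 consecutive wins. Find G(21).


Treblecross: place X on empty cells; 3-in-a-row wins.
Playing within two cells of an existing X lets the opponent win at once, so sensible play treats the cells i-2..i+2 around each X as dead. The player left with no safe cell loses, so this is a normal-play take-away game on strips of safe cells.
Placing X at cell i (0-indexed) of a strip of k safe cells leaves independent strips of sizes max(0, i-2) and max(0, k-i-3). Hence G(k) = mex{ G(max(0,i-2)) XOR G(max(0,k-i-3)) : 0 <= i < k }, with G(0) = 0.
G(1): splits (0,0):0^0=0 -> mex({0}) = 1
G(2): splits (0,0):0^0=0 -> mex({0}) = 1
G(3): splits (0,0):0^0=0 -> mex({0}) = 1
G(4): splits (0,1):0^1=1 (0,0):0^0=0 -> mex({0, 1}) = 2
G(5): splits (0,2):0^1=1 (0,1):0^1=1 (0,0):0^0=0 -> mex({0, 1}) = 2
G(6) = mex({1}) = 0
G(7) = mex({0, 1, 2}) = 3
G(8) = mex({0, 1, 2}) = 3
G(9) = mex({0, 2}) = 1
G(10) = mex({0, 2, 3}) = 1
G(11) = mex({0, 3}) = 1
G(12) = mex({1, 3}) = 0
G(13) = mex({0, 1, 2, 3}) = 4
G(14) = mex({0, 1, 2}) = 3
G(15) = mex({0, 1, 2}) = 3
G(16) = mex({0, 1, 2, 4}) = 3
G(17) = mex({0, 1, 3, 4}) = 2
G(18) = mex({0, 1, 3, 4}) = 2
G(19) = mex({0, 1, 3, 5}) = 2
G(20) = mex({0, 1, 2, 3, 5}) = 4
G(21) = mex({0, 1, 2, 3, 5}) = 4
Therefore G(21) = 4.

4


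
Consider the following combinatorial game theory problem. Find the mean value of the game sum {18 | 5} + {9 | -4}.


G1 = {18 | 5}, G2 = {9 | -4}
Each is a switch {a | b} with numbers a > b; its mean value is (a + b)/2, and mean value is additive over game sums: m(G1 + G2) = m(G1) + m(G2).
Mean of G1 = (18 + (5))/2 = 23/2 = 23/2
Mean of G2 = (9 + (-4))/2 = 5/2 = 5/2
Mean of G1 + G2 = 23/2 + 5/2 = 14

14


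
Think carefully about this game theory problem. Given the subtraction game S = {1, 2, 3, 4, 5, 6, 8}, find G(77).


The subtraction set is S = {1, 2, 3, 4, 5, 6, 8}.
G(k) = mex{ G(k - s) : s in S, s <= k }. We compute iteratively: G(0) = 0.
G(1) = mex({0}) = 1
G(2) = mex({0, 1}) = 2
G(3) = mex({0, 1, 2}) = 3
G(4) = mex({0, 1, 2, 3}) = 4
G(5) = mex({0, 1, 2, 3, 4}) = 5
G(6) = mex({0, 1, 2, 3, 4, 5}) = 6
G(7) = mex({1, 2, 3, 4, 5, 6}) = 0
G(8) = mex({0, 2, 3, 4, 5, 6}) = 1
G(9) = mex({0, 1, 3, 4, 5, 6}) = 2
G(10) = mex({0, 1, 2, 4, 5, 6}) = 3
G(11) = mex({0, 1, 2, 3, 5, 6}) = 4
G(12) = mex({0, 1, 2, 3, 4, 6}) = 5
G(13) = mex({0, 1, 2, 3, 4, 5}) = 6
G(14) = mex({1, 2, 3, 4, 5, 6}) = 0
Observe that G(7)..G(14) = 0, 1, 2, 3, 4, 5, 6, 0 repeats G(0)..G(7) = 0, 1, 2, 3, 4, 5, 6, 0.
For k >= max(S) = 8, G(k) is determined by the previous 8 values G(k-8)..G(k-1); a window of 8 consecutive values has recurred shifted by 7, so by induction G(k + 7) = G(k) for all k >= 0: the sequence is periodic from the start with period 7.
One period: G(0..6) = 0, 1, 2, 3, 4, 5, 6.
77 mod 7 = 0, so G(77) = G(0) = 0.

0


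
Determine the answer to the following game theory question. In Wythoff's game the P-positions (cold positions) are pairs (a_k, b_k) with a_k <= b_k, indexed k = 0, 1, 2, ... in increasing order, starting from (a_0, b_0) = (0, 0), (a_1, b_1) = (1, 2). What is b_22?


By Wythoff's theorem, a_k = floor(k * phi) and b_k = floor(k * phi^2) = a_k + k, where phi = (1 + sqrt(5))/2 is the golden ratio.
phi = (1 + sqrt(5))/2 = 1.618034
phi^2 = phi + 1 = 2.618034
k = 22
k * phi^2 = 22 * 2.618034 = 57.596748
b_22 = floor(k * phi^2) = 57 (check: a_22 + k = 35 + 22 = 57)

57


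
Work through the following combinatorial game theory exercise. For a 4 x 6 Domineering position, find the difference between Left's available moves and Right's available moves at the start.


Board is 4 x 6 (rows x cols).
Left (vertical) placements: (rows-1) * cols = 3 * 6 = 18
Right (horizontal) placements: rows * (cols-1) = 4 * 5 = 20
Advantage = Left - Right = 18 - 20 = -2

-2


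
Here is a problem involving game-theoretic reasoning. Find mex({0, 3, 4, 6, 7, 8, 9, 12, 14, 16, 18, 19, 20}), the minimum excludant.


Set = {0, 3, 4, 6, 7, 8, 9, 12, 14, 16, 18, 19, 20}
0 is in the set.
1 is NOT in the set. This is the mex.
mex = 1

1


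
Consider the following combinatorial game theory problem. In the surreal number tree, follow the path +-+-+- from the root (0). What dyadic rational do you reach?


Sign expansion: +-+-+-
Rule: track bounds (lo, hi), initially (-inf, +inf). On '+', the current value becomes lo and we move to the simplest number in (value, hi): value + 1 if hi = +inf, otherwise the midpoint (value + hi)/2. On '-', the current value becomes hi and we move to value - 1 if lo = -inf, otherwise the midpoint (lo + value)/2.
Start at 0.
Step 1: sign = +, move right. Bounds: (0, +inf). Value = 1
Step 2: sign = -, move left. Bounds: (0, 1). Value = 1/2
Step 3: sign = +, move right. Bounds: (1/2, 1). Value = 3/4
Step 4: sign = -, move left. Bounds: (1/2, 3/4). Value = 5/8
Step 5: sign = +, move right. Bounds: (5/8, 3/4). Value = 11/16
Step 6: sign = -, move left. Bounds: (5/8, 11/16). Value = 21/32
The surreal number with sign expansion +-+-+- is 21/32.

21/32


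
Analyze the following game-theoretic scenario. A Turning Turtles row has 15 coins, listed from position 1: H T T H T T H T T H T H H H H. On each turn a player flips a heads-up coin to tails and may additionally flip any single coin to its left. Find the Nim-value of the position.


Coins: H T T H T T H T T H T H H H H
Key fact: a single head at position k behaves exactly like a Nim heap of size k (turning it to T and optionally flipping a coin at j < k corresponds to moving the heap from k to j, or to 0), and heads combine as a disjunctive sum (two heads at the same place would cancel, matching j XOR j = 0). So the Nim-value is the XOR of the 1-indexed positions of the heads.
Face-up positions (1-indexed): [1, 4, 7, 10, 12, 13, 14, 15]
XOR 0 with 1: 0 XOR 1 = 1
XOR 1 with 4: 1 XOR 4 = 5
XOR 5 with 7: 5 XOR 7 = 2
XOR 2 with 10: 2 XOR 10 = 8
XOR 8 with 12: 8 XOR 12 = 4
XOR 4 with 13: 4 XOR 13 = 9
XOR 9 with 14: 9 XOR 14 = 7
XOR 7 with 15: 7 XOR 15 = 8
Nim-value = 8

8


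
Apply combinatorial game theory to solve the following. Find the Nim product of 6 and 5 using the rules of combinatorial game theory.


Nim multiplication is bilinear over XOR: (u XOR v) * w = (u*w) XOR (v*w).
So we split each operand into its bit components and XOR the pairwise Nim products.
6 = 2 + 4 (as XOR of powers of 2).
5 = 1 + 4 (as XOR of powers of 2).
Using the standard Nim-product table on single bits:
  2*2 = 3,   2*4 = 8,   2*8 = 12,
  4*4 = 6,   4*8 = 11,  8*8 = 13,
and  1*x = x (identity), k*l = l*k (commutative).
Pairwise Nim products:
  2 * 1 = 2
  2 * 4 = 8
  4 * 1 = 4
  4 * 4 = 6
XOR them: 2 XOR 8 XOR 4 XOR 6 = 8.
Result: 6 * 5 = 8 (in Nim).

8


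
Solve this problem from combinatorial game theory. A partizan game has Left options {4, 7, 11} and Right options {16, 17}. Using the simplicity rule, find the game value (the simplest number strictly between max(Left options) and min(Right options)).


Left options: {4, 7, 11}, max = 11
Right options: {16, 17}, min = 16
All options are numbers and max(Left) < min(Right), so by the simplicity theorem the value is the simplest (earliest-born) number strictly between 11 and 16.
Integers 12 through 15 all lie strictly between 11 and 16.
Among integers, the simplest (lowest birthday = smallest |n|; 0 is born on day 0, +-n on day n) is 12.
No non-integer in the interval can be simpler: if x is a non-integer in the interval, then floor(x) or ceil(x) also lies in the interval (the interval contains an integer), and both are proper prefixes of x's sign expansion, i.e. born earlier. So the game value is 12.
Game value = 12

12


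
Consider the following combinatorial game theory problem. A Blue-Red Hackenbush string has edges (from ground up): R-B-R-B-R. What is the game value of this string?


Edges (from ground): R-B-R-B-R
By Berlekamp's sign-expansion rule, a Blue-Red Hackenbush stalk has the value of the surreal number whose sign sequence is the edge sequence with B -> + and R -> -.
Sign sequence: -+-+-
Trace the sign expansion in the surreal number tree, starting from 0:
Edge 1: R (sign -) -> bounds (-inf, 0), value = -1
Edge 2: B (sign +) -> bounds (-1, 0), value = -1/2
Edge 3: R (sign -) -> bounds (-1, -1/2), value = -3/4
Edge 4: B (sign +) -> bounds (-3/4, -1/2), value = -5/8
Edge 5: R (sign -) -> bounds (-3/4, -5/8), value = -11/16
Game value = -11/16

-11/16


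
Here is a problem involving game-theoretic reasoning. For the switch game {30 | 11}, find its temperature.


The game is {30 | 11}, a switch {a | b} with numbers a > b.
Cooling {a | b} by t gives {a - t | b + t}, which stops being hot when a - t = b + t, i.e. at t = (a - b)/2. So the temperature of a switch is (a - b)/2.
Temperature = (Left option - Right option) / 2
= (30 - (11)) / 2
= 19 / 2
= 19/2

19/2


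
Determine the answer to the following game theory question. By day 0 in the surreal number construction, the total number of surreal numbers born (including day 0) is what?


Day 0: {|} = 0 is born. Count = 1.
Day n: the number of surreal numbers born by day n is 2^(n+1) - 1.
By day 0: 2^1 - 1 = 1
By day 0: 1 surreal numbers.

1


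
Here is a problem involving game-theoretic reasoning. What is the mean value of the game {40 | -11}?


Game = {40 | -11}, a switch {a | b} with numbers a > b.
Its thermograph has left wall a - t and right wall b + t, which meet at t = (a - b)/2, where both equal (a + b)/2. So the mast (mean value) is at (a + b)/2.
Mean = (40 + (-11))/2 = 29/2 = 29/2

29/2


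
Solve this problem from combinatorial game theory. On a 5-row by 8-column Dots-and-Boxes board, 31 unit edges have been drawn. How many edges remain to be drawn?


Grid: 5 x 8 boxes, i.e. 6 rows and 9 columns of dots.
Horizontal edges: (rows + 1) * cols = 6 * 8 = 48
Vertical edges: rows * (cols + 1) = 5 * 9 = 45
Total edges: 48 + 45 = 93
Edges drawn: 31
Remaining: 93 - 31 = 62

62


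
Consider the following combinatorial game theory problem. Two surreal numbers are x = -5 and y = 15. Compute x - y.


x = -5, y = 15
x - y = -5 - 15 = -20

-20


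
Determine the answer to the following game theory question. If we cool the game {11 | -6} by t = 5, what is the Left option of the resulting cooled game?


Original game: {11 | -6} (a switch {a | b} with a > b).
Cooling by t (for t below the temperature (a - b)/2 = 17/2) taxes each move by t: {a | b} cooled by t is {a - t | b + t}.
Cooling amount: t = 5
Cooled Left option: 11 - 5 = 6
Cooled Right option: -6 + 5 = -1
Cooled game: {6 | -1}
Left option = 6

6


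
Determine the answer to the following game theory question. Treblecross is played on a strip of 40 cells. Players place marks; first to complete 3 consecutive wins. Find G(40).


Treblecross: place X on empty cells; 3-in-a-row wins.
Playing within two cells of an existing X lets the opponent win at once, so sensible play treats the cells i-2..i+2 around each X as dead. The player left with no safe cell loses, so this is a normal-play take-away game on strips of safe cells.
Placing X at cell i (0-indexed) of a strip of k safe cells leaves independent strips of sizes max(0, i-2) and max(0, k-i-3). Hence G(k) = mex{ G(max(0,i-2)) XOR G(max(0,k-i-3)) : 0 <= i < k }, with G(0) = 0.
G(1): splits (0,0):0^0=0 -> mex({0}) = 1
G(2): splits (0,0):0^0=0 -> mex({0}) = 1
G(3): splits (0,0):0^0=0 -> mex({0}) = 1
G(4): splits (0,1):0^1=1 (0,0):0^0=0 -> mex({0, 1}) = 2
G(5): splits (0,2):0^1=1 (0,1):0^1=1 (0,0):0^0=0 -> mex({0, 1}) = 2
G(6) = mex({1}) = 0
G(7) = mex({0, 1, 2}) = 3
G(8) = mex({0, 1, 2}) = 3
G(9) = mex({0, 2}) = 1
G(10) = mex({0, 2, 3}) = 1
G(11) = mex({0, 3}) = 1
G(12) = mex({1, 3}) = 0
G(13) = mex({0, 1, 2, 3}) = 4
G(14) = mex({0, 1, 2}) = 3
G(15) = mex({0, 1, 2}) = 3
G(16) = mex({0, 1, 2, 4}) = 3
G(17) = mex({0, 1, 3, 4}) = 2
G(18) = mex({0, 1, 3, 4}) = 2
G(19) = mex({0, 1, 3, 5}) = 2
G(20) = mex({0, 1, 2, 3, 5}) = 4
G(21) = mex({0, 1, 2, 3, 5}) = 4
G(22) = mex({1, 2, 6}) = 0
G(23) = mex({0, 1, 2, 3, 4, 6}) = 5
G(24) = mex({0, 1, 2, 3, 4}) = 5
G(25) = mex({0, 1, 3, 4, 7}) = 2
G(26) = mex({0, 1, 3, 4, 5, 7}) = 2
G(27) = mex({0, 1, 3, 5}) = 2
G(28) = mex({0, 1, 2, 5}) = 3
G(29) = mex({0, 1, 2, 4, 5, 6}) = 3
G(30) = mex({1, 2, 4, 6}) = 0
G(31) = mex({0, 1, 2, 3, 4, 6}) = 5
G(32) = mex({1, 2, 3, 4, 7}) = 0
G(33) = mex({0, 3, 7}) = 1
G(34) = mex({0, 2, 3, 5, 7}) = 1
G(35) = mex({0, 2, 3, 5, 6}) = 1
G(36) = mex({0, 1, 2, 5, 6}) = 3
G(37) = mex({0, 1, 2, 4, 5, 6}) = 3
G(38) = mex({0, 1, 2, 4}) = 3
G(39) = mex({0, 1, 2, 3, 4, 7}) = 5
G(40) = mex({0, 1, 2, 3, 4, 5, 7}) = 6
Therefore G(40) = 6.

6


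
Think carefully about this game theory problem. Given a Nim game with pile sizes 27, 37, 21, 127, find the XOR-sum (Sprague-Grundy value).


We need the XOR (exclusive or) of all pile sizes.
After XOR-ing pile 1 (size 27): 0 XOR 27 = 27
After XOR-ing pile 2 (size 37): 27 XOR 37 = 62
After XOR-ing pile 3 (size 21): 62 XOR 21 = 43
After XOR-ing pile 4 (size 127): 43 XOR 127 = 84
The Nim-value of this position is 84.

84


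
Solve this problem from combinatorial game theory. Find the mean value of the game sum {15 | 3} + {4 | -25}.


G1 = {15 | 3}, G2 = {4 | -25}
Each is a switch {a | b} with numbers a > b; its mean value is (a + b)/2, and mean value is additive over game sums: m(G1 + G2) = m(G1) + m(G2).
Mean of G1 = (15 + (3))/2 = 18/2 = 9
Mean of G2 = (4 + (-25))/2 = -21/2 = -21/2
Mean of G1 + G2 = 9 + -21/2 = -3/2

-3/2


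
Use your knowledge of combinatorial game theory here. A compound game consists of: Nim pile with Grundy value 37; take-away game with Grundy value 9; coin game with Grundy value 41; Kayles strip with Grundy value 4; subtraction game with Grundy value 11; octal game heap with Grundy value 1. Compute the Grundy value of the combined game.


By the Sprague-Grundy theorem, the Grundy value of a sum of games is the XOR of individual Grundy values.
Nim pile: Grundy value = 37. Running XOR: 0 XOR 37 = 37
take-away game: Grundy value = 9. Running XOR: 37 XOR 9 = 44
coin game: Grundy value = 41. Running XOR: 44 XOR 41 = 5
Kayles strip: Grundy value = 4. Running XOR: 5 XOR 4 = 1
subtraction game: Grundy value = 11. Running XOR: 1 XOR 11 = 10
octal game heap: Grundy value = 1. Running XOR: 10 XOR 1 = 11
The combined Grundy value is 11.

11


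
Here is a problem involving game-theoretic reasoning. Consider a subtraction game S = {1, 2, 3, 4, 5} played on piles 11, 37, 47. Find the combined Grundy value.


Subtraction set: {1, 2, 3, 4, 5}
For this subtraction set, G(n) = n mod 6 (period = max + 1 = 6).
Pile 1 (size 11): G(11) = 11 mod 6 = 5
Pile 2 (size 37): G(37) = 37 mod 6 = 1
Pile 3 (size 47): G(47) = 47 mod 6 = 5
Total Grundy value = XOR of all: 5 XOR 1 XOR 5 = 1

1


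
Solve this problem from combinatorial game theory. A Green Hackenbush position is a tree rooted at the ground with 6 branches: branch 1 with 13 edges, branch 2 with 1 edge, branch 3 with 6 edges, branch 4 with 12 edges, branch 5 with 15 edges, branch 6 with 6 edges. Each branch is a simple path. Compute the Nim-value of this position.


The tree has 6 branches from the ground vertex.
In Green Hackenbush, the Nim-value of a simple path of length k is k.
Branch 1: length 13, Nim-value = 13
Branch 2: length 1, Nim-value = 1
Branch 3: length 6, Nim-value = 6
Branch 4: length 12, Nim-value = 12
Branch 5: length 15, Nim-value = 15
Branch 6: length 6, Nim-value = 6
Total Nim-value = XOR of all branch values:
0 XOR 13 = 13
13 XOR 1 = 12
12 XOR 6 = 10
10 XOR 12 = 6
6 XOR 15 = 9
9 XOR 6 = 15
Nim-value of the tree = 15

15


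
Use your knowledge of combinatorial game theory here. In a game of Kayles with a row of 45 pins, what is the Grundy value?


Kayles: a move removes 1 or 2 adjacent pins from a contiguous row.
Removing pins from a row of k leaves two independent rows (a, b) with a + b = k - 1 (one pin) or a + b = k - 2 (two pins); an end removal gives a = 0.
By Sprague-Grundy, G(k) = mex{ G(a) XOR G(b) } over all these splits. G(0) = 0.
G(1): splits (0,0):0^0=0 -> mex({0}) = 1
G(2): splits (0,1):0^1=1 (0,0):0^0=0 -> mex({0, 1}) = 2
G(3): splits (0,2):0^2=2 (1,1):1^1=0 (0,1):0^1=1 -> mex({0, 1, 2}) = 3
G(4): splits (0,3):0^3=3 (1,2):1^2=3 (0,2):0^2=2 (1,1):1^1=0 -> mex({0, 2, 3}) = 1
G(5): splits (0,4):0^1=1 (1,3):1^3=2 (2,2):2^2=0 (0,3):0^3=3 (1,2):1^2=3 -> mex({0, 1, 2, 3}) = 4
G(6) = mex({0, 1, 2, 4}) = 3
G(7) = mex({0, 1, 3, 4, 5}) = 2
G(8) = mex({0, 2, 3, 5, 6}) = 1
G(9) = mex({0, 1, 2, 3, 6, 7}) = 4
G(10) = mex({0, 1, 3, 4, 5, 7}) = 2
G(11) = mex({0, 1, 2, 3, 4, 5}) = 6
G(12) = mex({0, 1, 2, 3, 5, 6, 7}) = 4
G(13) = mex({0, 2, 3, 4, 6, 7}) = 1
G(14) = mex({0, 1, 4, 5, 6, 7}) = 2
G(15) = mex({0, 1, 2, 3, 4, 5, 6}) = 7
G(16) = mex({0, 2, 3, 5, 6, 7}) = 1
G(17) = mex({0, 1, 2, 3, 5, 6, 7}) = 4
G(18) = mex({0, 1, 2, 4, 5, 6}) = 3
G(19) = mex({0, 1, 3, 4, 5, 7}) = 2
G(20) = mex({0, 2, 3, 4, 5, 6, 7}) = 1
G(21) = mex({0, 1, 2, 3, 5, 6, 7}) = 4
G(22) = mex({0, 1, 2, 3, 4, 5, 7}) = 6
G(23) = mex({0, 1, 2, 3, 4, 5, 6}) = 7
G(24) = mex({0, 1, 2, 3, 5, 6, 7}) = 4
G(25) = mex({0, 2, 3, 4, 6, 7}) = 1
G(26) = mex({0, 1, 3, 4, 5, 6, 7}) = 2
G(27) = mex({0, 1, 2, 3, 4, 5, 6, 7}) = 8
G(28) = mex({0, 1, 2, 3, 4, 6, 7, 8}) = 5
G(29) = mex({0, 1, 2, 3, 5, 6, 7, 8, 9}) = 4
G(30) = mex({0, 1, 2, 3, 4, 5, 6, 9, 10}) = 7
G(31) = mex({0, 1, 3, 4, 5, 7, 10, 11}) = 2
G(32) = mex({0, 2, 3, 4, 5, 6, 7, 9, 11}) = 1
G(33) = mex({0, 1, 2, 3, 4, 5, 6, 7, 9, 12}) = 8
G(34) = mex({0, 1, 2, 3, 4, 5, 7, 8, 11, 12}) = 6
G(35) = mex({0, 1, 2, 3, 4, 5, 6, 8, 9, 10, 11}) = 7
G(36) = mex({0, 1, 2, 3, 5, 6, 7, 9, 10}) = 4
G(37) = mex({0, 2, 3, 4, 6, 7, 9, 10, 11, 12}) = 1
G(38) = mex({0, 1, 3, 4, 5, 6, 7, 9, 10, 11, 12}) = 2
G(39) = mex({0, 1, 2, 4, 5, 6, 7, 9, 10, 12, 14}) = 3
G(40) = mex({0, 2, 3, 4, 6, 7, 11, 12, 14}) = 1
G(41) = mex({0, 1, 2, 3, 5, 6, 7, 9, 10, 11, 12}) = 4
G(42) = mex({0, 1, 2, 3, 4, 5, 6, 9, 10}) = 7
G(43) = mex({0, 1, 3, 4, 5, 7, 9, 10, 12, 15}) = 2
G(44) = mex({0, 2, 3, 4, 5, 6, 7, 9, 10, 12, 15}) = 1
G(45) = mex({0, 1, 2, 3, 4, 5, 6, 7, 9, 10, 12, 14}) = 8
Therefore G(45) = 8.

8


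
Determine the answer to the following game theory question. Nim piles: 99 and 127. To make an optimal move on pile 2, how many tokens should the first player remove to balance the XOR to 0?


Piles: 99 and 127
Current XOR: 99 XOR 127 = 28 (non-zero, so this is an N-position).
To make the XOR zero, we need to find a move that balances the piles.
For pile 2 (size 127): target = 127 XOR 28 = 99
We reduce pile 2 from 127 to 99.
Tokens removed: 127 - 99 = 28
Verification: 99 XOR 99 = 0

28


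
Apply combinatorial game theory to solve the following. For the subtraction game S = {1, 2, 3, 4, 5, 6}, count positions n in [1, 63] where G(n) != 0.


Subtraction set S = {1, 2, 3, 4, 5, 6}, so G(n) = n mod 7.
G(n) = 0 when n is a multiple of 7.
Multiples of 7 in [1, 63]: 9
N-positions (nonzero Grundy) = 63 - 9 = 54

54


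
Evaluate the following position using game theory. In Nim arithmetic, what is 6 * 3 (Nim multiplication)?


Nim multiplication is bilinear over XOR: (u XOR v) * w = (u*w) XOR (v*w).
So we split each operand into its bit components and XOR the pairwise Nim products.
6 = 2 + 4 (as XOR of powers of 2).
3 = 1 + 2 (as XOR of powers of 2).
Using the standard Nim-product table on single bits:
  2*2 = 3,   2*4 = 8,   2*8 = 12,
  4*4 = 6,   4*8 = 11,  8*8 = 13,
and  1*x = x (identity), k*l = l*k (commutative).
Pairwise Nim products:
  2 * 1 = 2
  2 * 2 = 3
  4 * 1 = 4
  4 * 2 = 8
XOR them: 2 XOR 3 XOR 4 XOR 8 = 13.
Result: 6 * 3 = 13 (in Nim).

13


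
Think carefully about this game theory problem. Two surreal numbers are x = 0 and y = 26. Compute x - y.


x = 0, y = 26
x - y = 0 - 26 = -26

-26


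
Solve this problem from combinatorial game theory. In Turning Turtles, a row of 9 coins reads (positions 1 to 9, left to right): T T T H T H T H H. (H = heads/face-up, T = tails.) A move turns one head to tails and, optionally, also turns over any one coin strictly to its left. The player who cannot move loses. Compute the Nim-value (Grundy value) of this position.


Coins: T T T H T H T H H
Key fact: a single head at position k behaves exactly like a Nim heap of size k (turning it to T and optionally flipping a coin at j < k corresponds to moving the heap from k to j, or to 0), and heads combine as a disjunctive sum (two heads at the same place would cancel, matching j XOR j = 0). So the Nim-value is the XOR of the 1-indexed positions of the heads.
Face-up positions (1-indexed): [4, 6, 8, 9]
XOR 0 with 4: 0 XOR 4 = 4
XOR 4 with 6: 4 XOR 6 = 2
XOR 2 with 8: 2 XOR 8 = 10
XOR 10 with 9: 10 XOR 9 = 3
Nim-value = 3

3


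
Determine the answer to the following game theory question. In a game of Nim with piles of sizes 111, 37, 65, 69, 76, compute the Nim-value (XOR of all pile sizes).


We need the XOR (exclusive or) of all pile sizes.
After XOR-ing pile 1 (size 111): 0 XOR 111 = 111
After XOR-ing pile 2 (size 37): 111 XOR 37 = 74
After XOR-ing pile 3 (size 65): 74 XOR 65 = 11
After XOR-ing pile 4 (size 69): 11 XOR 69 = 78
After XOR-ing pile 5 (size 76): 78 XOR 76 = 2
The Nim-value of this position is 2.

2


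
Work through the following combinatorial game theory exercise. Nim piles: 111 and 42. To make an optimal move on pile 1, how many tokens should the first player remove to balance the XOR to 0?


Piles: 111 and 42
Current XOR: 111 XOR 42 = 69 (non-zero, so this is an N-position).
To make the XOR zero, we need to find a move that balances the piles.
For pile 1 (size 111): target = 111 XOR 69 = 42
We reduce pile 1 from 111 to 42.
Tokens removed: 111 - 42 = 69
Verification: 42 XOR 42 = 0

69


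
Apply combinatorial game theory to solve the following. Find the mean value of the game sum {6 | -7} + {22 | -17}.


G1 = {6 | -7}, G2 = {22 | -17}
Each is a switch {a | b} with numbers a > b; its mean value is (a + b)/2, and mean value is additive over game sums: m(G1 + G2) = m(G1) + m(G2).
Mean of G1 = (6 + (-7))/2 = -1/2 = -1/2
Mean of G2 = (22 + (-17))/2 = 5/2 = 5/2
Mean of G1 + G2 = -1/2 + 5/2 = 2

2


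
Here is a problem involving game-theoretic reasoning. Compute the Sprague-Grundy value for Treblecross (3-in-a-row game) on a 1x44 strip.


Treblecross: place X on empty cells; 3-in-a-row wins.
Playing within two cells of an existing X lets the opponent win at once, so sensible play treats the cells i-2..i+2 around each X as dead. The player left with no safe cell loses, so this is a normal-play take-away game on strips of safe cells.
Placing X at cell i (0-indexed) of a strip of k safe cells leaves independent strips of sizes max(0, i-2) and max(0, k-i-3). Hence G(k) = mex{ G(max(0,i-2)) XOR G(max(0,k-i-3)) : 0 <= i < k }, with G(0) = 0.
G(1): splits (0,0):0^0=0 -> mex({0}) = 1
G(2): splits (0,0):0^0=0 -> mex({0}) = 1
G(3): splits (0,0):0^0=0 -> mex({0}) = 1
G(4): splits (0,1):0^1=1 (0,0):0^0=0 -> mex({0, 1}) = 2
G(5): splits (0,2):0^1=1 (0,1):0^1=1 (0,0):0^0=0 -> mex({0, 1}) = 2
G(6) = mex({1}) = 0
G(7) = mex({0, 1, 2}) = 3
G(8) = mex({0, 1, 2}) = 3
G(9) = mex({0, 2}) = 1
G(10) = mex({0, 2, 3}) = 1
G(11) = mex({0, 3}) = 1
G(12) = mex({1, 3}) = 0
G(13) = mex({0, 1, 2, 3}) = 4
G(14) = mex({0, 1, 2}) = 3
G(15) = mex({0, 1, 2}) = 3
G(16) = mex({0, 1, 2, 4}) = 3
G(17) = mex({0, 1, 3, 4}) = 2
G(18) = mex({0, 1, 3, 4}) = 2
G(19) = mex({0, 1, 3, 5}) = 2
G(20) = mex({0, 1, 2, 3, 5}) = 4
G(21) = mex({0, 1, 2, 3, 5}) = 4
G(22) = mex({1, 2, 6}) = 0
G(23) = mex({0, 1, 2, 3, 4, 6}) = 5
G(24) = mex({0, 1, 2, 3, 4}) = 5
G(25) = mex({0, 1, 3, 4, 7}) = 2
G(26) = mex({0, 1, 3, 4, 5, 7}) = 2
G(27) = mex({0, 1, 3, 5}) = 2
G(28) = mex({0, 1, 2, 5}) = 3
G(29) = mex({0, 1, 2, 4, 5, 6}) = 3
G(30) = mex({1, 2, 4, 6}) = 0
G(31) = mex({0, 1, 2, 3, 4, 6}) = 5
G(32) = mex({1, 2, 3, 4, 7}) = 0
G(33) = mex({0, 3, 7}) = 1
G(34) = mex({0, 2, 3, 5, 7}) = 1
G(35) = mex({0, 2, 3, 5, 6}) = 1
G(36) = mex({0, 1, 2, 5, 6}) = 3
G(37) = mex({0, 1, 2, 4, 5, 6}) = 3
G(38) = mex({0, 1, 2, 4}) = 3
G(39) = mex({0, 1, 2, 3, 4, 7}) = 5
G(40) = mex({0, 1, 2, 3, 4, 5, 7}) = 6
G(41) = mex({0, 1, 2, 3, 5, 7}) = 4
G(42) = mex({0, 1, 2, 3, 5, 6, 7}) = 4
G(43) = mex({0, 2, 3, 5, 6}) = 1
G(44) = mex({1, 2, 3, 4, 5, 6}) = 0
Therefore G(44) = 0.

0


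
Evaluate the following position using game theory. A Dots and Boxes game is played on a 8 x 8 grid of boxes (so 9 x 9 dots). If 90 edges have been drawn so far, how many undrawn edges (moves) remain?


Grid: 8 x 8 boxes, i.e. 9 rows and 9 columns of dots.
Horizontal edges: (rows + 1) * cols = 9 * 8 = 72
Vertical edges: rows * (cols + 1) = 8 * 9 = 72
Total edges: 72 + 72 = 144
Edges drawn: 90
Remaining: 144 - 90 = 54

54


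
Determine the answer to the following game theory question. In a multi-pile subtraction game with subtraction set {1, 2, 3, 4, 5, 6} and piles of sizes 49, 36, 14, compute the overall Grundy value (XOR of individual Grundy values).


Subtraction set: {1, 2, 3, 4, 5, 6}
For this subtraction set, G(n) = n mod 7 (period = max + 1 = 7).
Pile 1 (size 49): G(49) = 49 mod 7 = 0
Pile 2 (size 36): G(36) = 36 mod 7 = 1
Pile 3 (size 14): G(14) = 14 mod 7 = 0
Total Grundy value = XOR of all: 0 XOR 1 XOR 0 = 1

1


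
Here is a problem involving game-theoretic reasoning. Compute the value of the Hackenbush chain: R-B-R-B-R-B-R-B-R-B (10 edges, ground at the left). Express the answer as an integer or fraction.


Edges (from ground): R-B-R-B-R-B-R-B-R-B
By Berlekamp's sign-expansion rule, a Blue-Red Hackenbush stalk has the value of the surreal number whose sign sequence is the edge sequence with B -> + and R -> -.
Sign sequence: -+-+-+-+-+
Trace the sign expansion in the surreal number tree, starting from 0:
Edge 1: R (sign -) -> bounds (-inf, 0), value = -1
Edge 2: B (sign +) -> bounds (-1, 0), value = -1/2
Edge 3: R (sign -) -> bounds (-1, -1/2), value = -3/4
Edge 4: B (sign +) -> bounds (-3/4, -1/2), value = -5/8
Edge 5: R (sign -) -> bounds (-3/4, -5/8), value = -11/16
Edge 6: B (sign +) -> bounds (-11/16, -5/8), value = -21/32
Edge 7: R (sign -) -> bounds (-11/16, -21/32), value = -43/64
Edge 8: B (sign +) -> bounds (-43/64, -21/32), value = -85/128
Edge 9: R (sign -) -> bounds (-43/64, -85/128), value = -171/256
Edge 10: B (sign +) -> bounds (-171/256, -85/128), value = -341/512
Game value = -341/512

-341/512


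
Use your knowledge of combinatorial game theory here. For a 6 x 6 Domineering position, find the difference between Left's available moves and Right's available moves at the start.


Board is 6 x 6 (rows x cols).
Left (vertical) placements: (rows-1) * cols = 5 * 6 = 30
Right (horizontal) placements: rows * (cols-1) = 6 * 5 = 30
Advantage = Left - Right = 30 - 30 = 0

0


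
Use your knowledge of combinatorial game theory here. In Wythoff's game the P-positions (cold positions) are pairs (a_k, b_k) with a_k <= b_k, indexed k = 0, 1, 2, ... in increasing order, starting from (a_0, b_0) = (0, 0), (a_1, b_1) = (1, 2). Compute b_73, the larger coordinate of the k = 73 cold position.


By Wythoff's theorem, a_k = floor(k * phi) and b_k = floor(k * phi^2) = a_k + k, where phi = (1 + sqrt(5))/2 is the golden ratio.
phi = (1 + sqrt(5))/2 = 1.618034
phi^2 = phi + 1 = 2.618034
k = 73
k * phi^2 = 73 * 2.618034 = 191.116481
b_73 = floor(k * phi^2) = 191 (check: a_73 + k = 118 + 73 = 191)

191


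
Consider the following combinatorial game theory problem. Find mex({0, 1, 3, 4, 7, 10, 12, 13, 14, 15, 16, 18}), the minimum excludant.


Set = {0, 1, 3, 4, 7, 10, 12, 13, 14, 15, 16, 18}
0 is in the set.
1 is in the set.
2 is NOT in the set. This is the mex.
mex = 2

2


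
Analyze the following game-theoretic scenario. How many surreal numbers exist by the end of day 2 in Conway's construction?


Day 0: {|} = 0 is born. Count = 1.
Day n: the number of surreal numbers born by day n is 2^(n+1) - 1.
By day 0: 2^1 - 1 = 1
By day 1: 2^2 - 1 = 3
By day 2: 2^3 - 1 = 7
By day 2: 7 surreal numbers.

7


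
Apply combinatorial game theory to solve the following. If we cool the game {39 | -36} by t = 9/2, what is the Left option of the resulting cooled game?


Original game: {39 | -36} (a switch {a | b} with a > b).
Cooling by t (for t below the temperature (a - b)/2 = 75/2) taxes each move by t: {a | b} cooled by t is {a - t | b + t}.
Cooling amount: t = 9/2
Cooled Left option: 39 - 9/2 = 69/2
Cooled Right option: -36 + 9/2 = -63/2
Cooled game: {69/2 | -63/2}
Left option = 69/2

69/2


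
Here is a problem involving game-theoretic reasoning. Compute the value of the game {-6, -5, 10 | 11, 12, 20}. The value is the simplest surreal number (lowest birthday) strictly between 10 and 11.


Left options: {-6, -5, 10}, max = 10
Right options: {11, 12, 20}, min = 11
All options are numbers and max(Left) < min(Right), so by the simplicity theorem the value is the simplest (earliest-born) number strictly between 10 and 11.
No integer lies strictly between 10 and 11, so the value is the dyadic rational m/2^k in the interval with the smallest k (then m odd); search k = 1, 2, ...:
Denominator 2: 21/2 lies strictly between 10 and 11 -- found.
The simplest number in the interval is 21/2.
Game value = 21/2

21/2


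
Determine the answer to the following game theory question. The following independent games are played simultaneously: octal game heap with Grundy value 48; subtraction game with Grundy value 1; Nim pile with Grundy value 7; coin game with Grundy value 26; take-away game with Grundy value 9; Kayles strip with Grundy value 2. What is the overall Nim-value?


By the Sprague-Grundy theorem, the Grundy value of a sum of games is the XOR of individual Grundy values.
octal game heap: Grundy value = 48. Running XOR: 0 XOR 48 = 48
subtraction game: Grundy value = 1. Running XOR: 48 XOR 1 = 49
Nim pile: Grundy value = 7. Running XOR: 49 XOR 7 = 54
coin game: Grundy value = 26. Running XOR: 54 XOR 26 = 44
take-away game: Grundy value = 9. Running XOR: 44 XOR 9 = 37
Kayles strip: Grundy value = 2. Running XOR: 37 XOR 2 = 39
The combined Grundy value is 39.

39
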